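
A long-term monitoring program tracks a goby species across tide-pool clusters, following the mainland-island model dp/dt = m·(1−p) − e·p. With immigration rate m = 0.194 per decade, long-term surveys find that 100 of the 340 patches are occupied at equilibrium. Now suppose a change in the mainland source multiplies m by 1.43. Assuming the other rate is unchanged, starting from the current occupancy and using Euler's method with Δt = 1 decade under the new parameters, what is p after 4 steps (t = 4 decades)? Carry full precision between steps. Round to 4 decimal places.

Observed p* = 100/340 = 0.29412.
Balance m(1−p*) = e·p* gives e = m(1−p*)/p* = 0.194×0.70588/0.29412 = 0.46560.
Starting from p₀ = 0.29412; update p ← p + (dp/dt)·Δt with the new parameters.
p: 0.29412 → 0.35300  (Δp = +0.05888)
p: 0.35300 → 0.36813  (Δp = +0.01513)
p: 0.36813 → 0.37202  (Δp = +0.00389)
p: 0.37202 → 0.37302  (Δp = +0.00100)

0.3730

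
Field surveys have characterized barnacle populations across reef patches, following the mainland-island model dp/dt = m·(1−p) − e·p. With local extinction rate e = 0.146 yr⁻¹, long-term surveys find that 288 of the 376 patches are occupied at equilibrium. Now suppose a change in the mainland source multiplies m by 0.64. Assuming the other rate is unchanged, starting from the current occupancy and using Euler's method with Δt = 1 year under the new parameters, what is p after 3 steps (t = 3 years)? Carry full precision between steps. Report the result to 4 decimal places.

0.6915

Observed p* = 288/376 = 0.76596.
Balance m(1−p*) = e·p* gives m = e·p*/(1−p*) = 0.146×0.76596/0.23404 = 0.47782.
Starting from p₀ = 0.76596; update p ← p + (dp/dt)·Δt with the new parameters.
p: 0.76596 → 0.72570  (Δp = -0.04026)
p: 0.72570 → 0.70363  (Δp = -0.02207)
p: 0.70363 → 0.69153  (Δp = -0.01210)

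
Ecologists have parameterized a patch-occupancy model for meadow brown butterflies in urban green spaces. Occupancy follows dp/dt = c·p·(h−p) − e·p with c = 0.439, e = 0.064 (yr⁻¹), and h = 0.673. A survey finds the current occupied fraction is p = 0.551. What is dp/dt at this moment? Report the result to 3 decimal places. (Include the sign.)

-0.006

Colonization term: c·p·(h−p) = 0.439×0.551×0.1220 = 0.02951.
Extinction term: e·p = 0.03526.
dp/dt = 0.02951 − 0.03526 = -0.00575.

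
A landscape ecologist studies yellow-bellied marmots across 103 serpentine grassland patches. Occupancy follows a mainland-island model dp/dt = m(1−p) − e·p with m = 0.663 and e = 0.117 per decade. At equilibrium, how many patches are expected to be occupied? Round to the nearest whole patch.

88

p* = m/(m+e) = 0.663/0.7800 = 0.8500.
Expected occupied patches = N × p* = 103 × 0.8500 = 87.55 ≈ 88.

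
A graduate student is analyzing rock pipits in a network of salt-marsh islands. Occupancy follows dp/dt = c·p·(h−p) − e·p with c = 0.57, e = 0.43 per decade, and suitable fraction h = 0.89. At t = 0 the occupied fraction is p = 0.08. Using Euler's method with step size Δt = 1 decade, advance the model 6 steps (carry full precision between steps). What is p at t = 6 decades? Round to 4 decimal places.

0.0945

Update rule: p ← p + [c·p·(h−p) − e·p]·Δt with Δt = 1.
t = 1: p = 0.08000 + (+0.00254) = 0.08254
t = 2: p = 0.08254 + (+0.00250) = 0.08503
t = 3: p = 0.08503 + (+0.00245) = 0.08748
t = 4: p = 0.08748 + (+0.00240) = 0.08988
t = 5: p = 0.08988 + (+0.00234) = 0.09223
t = 6: p = 0.09223 + (+0.00228) = 0.09451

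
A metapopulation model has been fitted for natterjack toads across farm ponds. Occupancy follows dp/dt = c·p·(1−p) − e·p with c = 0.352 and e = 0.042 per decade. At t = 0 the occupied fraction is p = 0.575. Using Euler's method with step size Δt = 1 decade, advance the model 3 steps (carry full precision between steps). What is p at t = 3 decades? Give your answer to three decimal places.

Update rule: p ← p + [c·p·(1−p) − e·p]·Δt with Δt = 1.
p: 0.57500 → 0.63687  (Δp = +0.06187)
p: 0.63687 → 0.69153  (Δp = +0.05466)
p: 0.69153 → 0.73757  (Δp = +0.04604)

0.738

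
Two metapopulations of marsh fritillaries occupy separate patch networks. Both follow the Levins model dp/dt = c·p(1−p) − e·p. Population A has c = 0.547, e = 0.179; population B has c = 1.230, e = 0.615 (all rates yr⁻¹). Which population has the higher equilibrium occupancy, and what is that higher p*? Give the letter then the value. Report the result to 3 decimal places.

A, 0.673

A: p*_A = 1 − 0.179/0.547 = 0.6728.
B: p*_B = 1 − 0.615/1.230 = 0.5000.
A is higher at 0.6728.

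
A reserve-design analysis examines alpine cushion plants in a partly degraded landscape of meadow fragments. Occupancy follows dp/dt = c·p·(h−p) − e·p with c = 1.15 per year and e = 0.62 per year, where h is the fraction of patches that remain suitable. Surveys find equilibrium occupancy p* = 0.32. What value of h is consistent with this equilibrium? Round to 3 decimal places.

At equilibrium c(h−p*) = e, so h = p* + e/c.
h = 0.32 + 0.62/1.15 = 0.32 + 0.5391 = 0.8591.

0.859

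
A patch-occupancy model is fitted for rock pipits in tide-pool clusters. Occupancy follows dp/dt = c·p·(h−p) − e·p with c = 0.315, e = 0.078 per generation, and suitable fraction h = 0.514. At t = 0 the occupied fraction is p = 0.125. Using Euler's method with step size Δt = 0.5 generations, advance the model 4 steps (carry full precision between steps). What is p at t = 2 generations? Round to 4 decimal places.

Update rule: p ← p + [c·p·(h−p) − e·p]·Δt with Δt = 0.5.
  1  |  dp/dt·Δt = +0.002783  |  p_1 = 0.127783
  2  |  dp/dt·Δt = +0.002789  |  p_2 = 0.130573
  3  |  dp/dt·Δt = +0.002793  |  p_3 = 0.133366
  4  |  dp/dt·Δt = +0.002794  |  p_4 = 0.136160

0.1362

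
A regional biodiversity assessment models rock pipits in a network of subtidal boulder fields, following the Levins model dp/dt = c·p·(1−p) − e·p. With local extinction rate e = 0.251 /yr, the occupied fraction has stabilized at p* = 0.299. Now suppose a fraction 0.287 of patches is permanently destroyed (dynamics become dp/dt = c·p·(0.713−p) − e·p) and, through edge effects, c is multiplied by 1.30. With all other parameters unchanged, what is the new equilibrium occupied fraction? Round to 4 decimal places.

0.1738

Balance c(1−p*) = e gives c = e/(1 − 0.29900) = 0.251/0.70100 = 0.35806.
New p* = 0.713 − e/c = 0.713 − 0.25100/0.46548 = 0.17377.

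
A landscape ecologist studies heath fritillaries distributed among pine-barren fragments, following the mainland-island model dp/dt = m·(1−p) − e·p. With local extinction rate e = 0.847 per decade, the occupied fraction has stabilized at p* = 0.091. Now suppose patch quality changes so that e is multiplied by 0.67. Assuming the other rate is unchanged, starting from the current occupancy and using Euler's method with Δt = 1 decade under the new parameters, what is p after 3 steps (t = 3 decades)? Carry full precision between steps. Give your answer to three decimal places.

0.128

Balance m(1−p*) = e·p* gives m = e·p*/(1−p*) = 0.847×0.09100/0.90900 = 0.08479.
Starting from p₀ = 0.09100; update p ← p + (dp/dt)·Δt with the new parameters.
step 1: Δp = +0.02544, p = 0.11644
step 2: Δp = +0.00884, p = 0.12528
step 3: Δp = +0.00308, p = 0.12836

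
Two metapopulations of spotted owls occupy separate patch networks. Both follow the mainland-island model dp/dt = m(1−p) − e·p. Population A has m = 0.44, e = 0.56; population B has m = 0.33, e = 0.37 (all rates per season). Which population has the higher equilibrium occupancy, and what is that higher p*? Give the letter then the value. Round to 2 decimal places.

B, 0.47

A: p*_A = m/(m+e) = 0.44/1.0000 = 0.4400.
B: p*_B = 0.33/0.7000 = 0.4714.
B is higher at 0.4714.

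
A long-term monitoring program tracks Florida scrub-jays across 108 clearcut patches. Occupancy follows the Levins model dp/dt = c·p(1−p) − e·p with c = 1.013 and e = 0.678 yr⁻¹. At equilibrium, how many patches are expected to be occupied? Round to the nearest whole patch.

36

p* = 1 − e/c = 1 − 0.678/1.013 = 0.3307.
Expected occupied patches = N × p* = 108 × 0.3307 = 35.72 ≈ 36.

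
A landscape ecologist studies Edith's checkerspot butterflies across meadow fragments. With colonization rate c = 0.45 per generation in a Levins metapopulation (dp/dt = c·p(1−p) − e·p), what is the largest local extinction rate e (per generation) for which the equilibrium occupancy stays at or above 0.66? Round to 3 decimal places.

1 − e/c ≥ 0.66 ⇒ e ≤ c(1 − 0.66) = 0.45 × 0.3400.
e_max = 0.1530.

0.153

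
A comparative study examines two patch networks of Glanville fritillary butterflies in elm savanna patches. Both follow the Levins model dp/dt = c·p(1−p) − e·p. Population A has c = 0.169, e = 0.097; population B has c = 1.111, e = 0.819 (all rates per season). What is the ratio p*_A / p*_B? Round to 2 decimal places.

1.62

A: p*_A = 1 − 0.097/0.169 = 0.4260.
B: p*_B = 1 − 0.819/1.111 = 0.2628.
p*_A / p*_B = 0.4260/0.2628 = 1.6210.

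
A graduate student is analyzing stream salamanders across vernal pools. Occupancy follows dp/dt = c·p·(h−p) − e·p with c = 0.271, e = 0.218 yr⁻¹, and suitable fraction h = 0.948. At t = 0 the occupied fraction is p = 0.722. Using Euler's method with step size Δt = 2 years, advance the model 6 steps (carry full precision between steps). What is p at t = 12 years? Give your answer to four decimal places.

Update rule: p ← p + [c·p·(h−p) − e·p]·Δt with Δt = 2.
p: 0.72200 → 0.49565  (Δp = -0.22635)
p: 0.49565 → 0.40107  (Δp = -0.09458)
p: 0.40107 → 0.34509  (Δp = -0.05597)
p: 0.34509 → 0.30740  (Δp = -0.03769)
p: 0.30740 → 0.28010  (Δp = -0.02730)
p: 0.28010 → 0.25938  (Δp = -0.02073)

0.2594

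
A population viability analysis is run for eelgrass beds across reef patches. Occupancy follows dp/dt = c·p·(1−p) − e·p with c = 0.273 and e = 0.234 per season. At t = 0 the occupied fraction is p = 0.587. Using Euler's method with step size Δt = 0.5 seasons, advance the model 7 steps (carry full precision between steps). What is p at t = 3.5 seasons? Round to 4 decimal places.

Update rule: p ← p + [c·p·(1−p) − e·p]·Δt with Δt = 0.5.
p: 0.58700 → 0.55141  (Δp = -0.03559)
p: 0.55141 → 0.52066  (Δp = -0.03075)
p: 0.52066 → 0.49381  (Δp = -0.02685)
p: 0.49381 → 0.47015  (Δp = -0.02366)
p: 0.47015 → 0.44915  (Δp = -0.02100)
p: 0.44915 → 0.43037  (Δp = -0.01878)
p: 0.43037 → 0.41348  (Δp = -0.01689)

0.4135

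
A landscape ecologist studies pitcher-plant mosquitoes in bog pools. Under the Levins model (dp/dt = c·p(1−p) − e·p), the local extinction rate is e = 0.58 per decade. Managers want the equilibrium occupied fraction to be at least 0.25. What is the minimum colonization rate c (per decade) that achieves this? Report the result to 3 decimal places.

0.773

p* = 1 − e/c ≥ 0.25 requires e/c ≤ 0.7500, i.e. c ≥ e/0.7500.
c_min = 0.58/0.7500 = 0.7733.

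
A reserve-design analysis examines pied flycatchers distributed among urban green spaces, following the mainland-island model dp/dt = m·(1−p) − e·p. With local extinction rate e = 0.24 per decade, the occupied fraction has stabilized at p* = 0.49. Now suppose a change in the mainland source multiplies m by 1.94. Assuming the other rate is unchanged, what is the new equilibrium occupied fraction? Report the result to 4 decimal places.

Balance m(1−p*) = e·p* gives m = e·p*/(1−p*) = 0.24×0.49000/0.51000 = 0.23059.
New p* = m/(m+e) = 0.44734/(0.44734+0.24000) = 0.65083.

0.6508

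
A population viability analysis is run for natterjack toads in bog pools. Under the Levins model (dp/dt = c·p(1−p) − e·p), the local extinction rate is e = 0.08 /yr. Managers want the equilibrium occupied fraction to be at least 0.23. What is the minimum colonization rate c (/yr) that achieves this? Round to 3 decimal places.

0.104

p* = 1 − e/c ≥ 0.23 requires e/c ≤ 0.7700, i.e. c ≥ e/0.7700.
c_min = 0.08/0.7700 = 0.1039.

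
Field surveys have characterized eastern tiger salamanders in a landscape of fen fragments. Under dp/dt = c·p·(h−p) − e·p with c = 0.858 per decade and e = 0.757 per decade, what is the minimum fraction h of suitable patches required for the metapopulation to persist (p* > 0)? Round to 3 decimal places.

p* = h − e/c is positive only when h > e/c.
h_min = e/c = 0.757/0.858 = 0.8823.

0.882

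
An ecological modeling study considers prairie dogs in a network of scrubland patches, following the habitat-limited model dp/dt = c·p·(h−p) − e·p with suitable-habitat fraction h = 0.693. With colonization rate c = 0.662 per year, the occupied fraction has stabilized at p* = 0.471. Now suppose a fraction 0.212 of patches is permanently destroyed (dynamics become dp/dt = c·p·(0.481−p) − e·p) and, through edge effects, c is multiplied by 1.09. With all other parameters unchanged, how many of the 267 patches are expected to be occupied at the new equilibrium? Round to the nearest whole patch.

Balance c(h−p*) = e gives e = 0.662×(0.693 − 0.47100) = 0.14696.
New p* = 0.481 − e/c = 0.481 − 0.14696/0.72158 = 0.27734.
Expected occupied = 267 × 0.27734 = 74.05 ≈ 74.

74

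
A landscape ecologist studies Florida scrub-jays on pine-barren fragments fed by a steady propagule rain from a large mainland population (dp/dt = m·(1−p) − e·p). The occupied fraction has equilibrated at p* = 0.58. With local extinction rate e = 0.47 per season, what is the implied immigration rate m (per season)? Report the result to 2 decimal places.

0.65

At equilibrium m(1−p*) = e·p*, so m = e·p*/(1−p*).
m = 0.47 × 0.58 / 0.4200 = 0.2726/0.4200 = 0.6490.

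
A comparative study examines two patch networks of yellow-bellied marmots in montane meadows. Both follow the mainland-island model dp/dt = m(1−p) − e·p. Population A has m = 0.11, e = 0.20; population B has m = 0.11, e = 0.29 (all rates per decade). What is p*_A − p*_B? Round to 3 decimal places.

A: p*_A = m/(m+e) = 0.11/0.3100 = 0.3548.
B: p*_B = 0.11/0.4000 = 0.2750.
p*_A − p*_B = 0.3548 − 0.2750 = 0.0798.

0.080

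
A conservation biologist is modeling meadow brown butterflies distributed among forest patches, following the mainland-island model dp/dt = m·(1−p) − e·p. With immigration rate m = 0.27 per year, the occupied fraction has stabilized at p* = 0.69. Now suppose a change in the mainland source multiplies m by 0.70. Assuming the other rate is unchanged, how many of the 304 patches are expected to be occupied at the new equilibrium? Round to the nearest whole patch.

Balance m(1−p*) = e·p* gives e = m(1−p*)/p* = 0.27×0.31000/0.69000 = 0.12130.
New p* = m/(m+e) = 0.18900/(0.18900+0.12130) = 0.60909.
Expected occupied = 304 × 0.60909 = 185.16 ≈ 185.

185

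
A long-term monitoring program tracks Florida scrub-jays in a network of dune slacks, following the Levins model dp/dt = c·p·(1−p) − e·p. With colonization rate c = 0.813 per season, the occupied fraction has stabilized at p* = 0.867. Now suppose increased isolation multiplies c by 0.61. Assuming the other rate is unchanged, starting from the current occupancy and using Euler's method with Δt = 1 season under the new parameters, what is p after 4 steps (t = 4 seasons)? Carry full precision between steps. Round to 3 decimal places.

0.792

Balance c(1−p*) = e gives e = 0.813×(1 − 0.86700) = 0.10813.
Starting from p₀ = 0.86700; update p ← p + (dp/dt)·Δt with the new parameters.
t = 1: p = 0.86700 + (-0.03656) = 0.83044
t = 2: p = 0.83044 + (-0.01996) = 0.81048
t = 3: p = 0.81048 + (-0.01146) = 0.79902
t = 4: p = 0.79902 + (-0.00676) = 0.79226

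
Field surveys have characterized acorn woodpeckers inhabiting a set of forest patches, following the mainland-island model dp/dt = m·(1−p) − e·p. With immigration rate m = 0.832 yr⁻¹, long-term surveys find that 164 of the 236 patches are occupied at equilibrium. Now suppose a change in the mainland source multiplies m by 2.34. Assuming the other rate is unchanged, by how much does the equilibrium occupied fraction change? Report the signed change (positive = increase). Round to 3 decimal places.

0.147

Observed p* = 164/236 = 0.69492.
Balance m(1−p*) = e·p* gives e = m(1−p*)/p* = 0.832×0.30508/0.69492 = 0.36526.
New p* = m/(m+e) = 1.94688/(1.94688+0.36526) = 0.84203.
Δp* = 0.84203 − 0.69492 = +0.14711.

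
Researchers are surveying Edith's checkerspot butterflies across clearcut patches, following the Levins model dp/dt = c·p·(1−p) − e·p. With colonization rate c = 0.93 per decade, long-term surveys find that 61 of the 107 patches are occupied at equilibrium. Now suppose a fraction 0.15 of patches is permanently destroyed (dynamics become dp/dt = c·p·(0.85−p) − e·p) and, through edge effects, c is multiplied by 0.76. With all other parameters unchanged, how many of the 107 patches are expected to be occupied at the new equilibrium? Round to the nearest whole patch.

30

Observed p* = 61/107 = 0.57009.
Balance c(1−p*) = e gives e = 0.93×(1 − 0.57009) = 0.39982.
New p* = 0.85 − e/c = 0.85 − 0.39982/0.70680 = 0.28432.
Expected occupied = 107 × 0.28432 = 30.42 ≈ 30.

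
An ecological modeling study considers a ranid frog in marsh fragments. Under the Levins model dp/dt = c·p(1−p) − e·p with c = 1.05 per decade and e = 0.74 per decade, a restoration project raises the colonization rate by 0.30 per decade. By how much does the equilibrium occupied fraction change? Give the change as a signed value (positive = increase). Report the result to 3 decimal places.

0.157

Before: p* = 1 − 0.74/1.05 = 0.2952.
After the change, c = 1.35, e = 0.74, so p* = 1 − 0.74/1.35 = 0.4519.
Δp* = 0.4519 − 0.2952 = +0.1566.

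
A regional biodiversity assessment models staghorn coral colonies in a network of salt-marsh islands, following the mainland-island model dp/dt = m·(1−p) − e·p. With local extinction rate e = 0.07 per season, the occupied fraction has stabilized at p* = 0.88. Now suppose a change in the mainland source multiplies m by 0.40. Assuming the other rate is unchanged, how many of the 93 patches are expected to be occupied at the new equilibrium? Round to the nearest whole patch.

Balance m(1−p*) = e·p* gives m = e·p*/(1−p*) = 0.07×0.88000/0.12000 = 0.51333.
New p* = m/(m+e) = 0.20533/(0.20533+0.07000) = 0.74576.
Expected occupied = 93 × 0.74576 = 69.36 ≈ 69.

69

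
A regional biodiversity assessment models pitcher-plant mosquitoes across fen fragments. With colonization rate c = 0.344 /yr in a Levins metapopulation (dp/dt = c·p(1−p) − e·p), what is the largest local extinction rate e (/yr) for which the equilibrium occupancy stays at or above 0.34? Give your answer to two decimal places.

1 − e/c ≥ 0.34 ⇒ e ≤ c(1 − 0.34) = 0.344 × 0.6600.
e_max = 0.2270.

0.23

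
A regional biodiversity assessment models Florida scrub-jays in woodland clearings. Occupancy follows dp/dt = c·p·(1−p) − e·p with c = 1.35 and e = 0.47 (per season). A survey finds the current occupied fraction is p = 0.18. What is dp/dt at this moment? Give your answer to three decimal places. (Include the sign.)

0.115

Colonization term: c·p·(1−p) = 1.35×0.18×0.8200 = 0.19926.
Extinction term: e·p = 0.08460.
dp/dt = 0.19926 − 0.08460 = 0.11466.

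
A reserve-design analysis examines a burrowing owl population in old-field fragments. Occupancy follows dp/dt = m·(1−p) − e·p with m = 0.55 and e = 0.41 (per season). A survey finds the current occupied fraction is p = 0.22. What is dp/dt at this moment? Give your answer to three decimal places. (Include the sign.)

0.339

Colonization term: m·(1−p) = 0.55×0.7800 = 0.42900.
Extinction term: e·p = 0.09020.
dp/dt = 0.42900 − 0.09020 = 0.33880.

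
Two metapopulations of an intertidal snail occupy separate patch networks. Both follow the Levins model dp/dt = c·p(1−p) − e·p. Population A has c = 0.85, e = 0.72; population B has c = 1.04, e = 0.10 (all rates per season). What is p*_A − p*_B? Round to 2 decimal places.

-0.75

A: p*_A = 1 − 0.72/0.85 = 0.1529.
B: p*_B = 1 − 0.10/1.04 = 0.9038.
p*_A − p*_B = 0.1529 − 0.9038 = -0.7509.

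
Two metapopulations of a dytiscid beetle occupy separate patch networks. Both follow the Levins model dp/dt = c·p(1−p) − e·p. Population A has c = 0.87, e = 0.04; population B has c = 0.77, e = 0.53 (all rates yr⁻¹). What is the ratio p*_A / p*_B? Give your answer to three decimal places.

A: p*_A = 1 − 0.04/0.87 = 0.9540.
B: p*_B = 1 − 0.53/0.77 = 0.3117.
p*_A / p*_B = 0.9540/0.3117 = 3.0608.

3.061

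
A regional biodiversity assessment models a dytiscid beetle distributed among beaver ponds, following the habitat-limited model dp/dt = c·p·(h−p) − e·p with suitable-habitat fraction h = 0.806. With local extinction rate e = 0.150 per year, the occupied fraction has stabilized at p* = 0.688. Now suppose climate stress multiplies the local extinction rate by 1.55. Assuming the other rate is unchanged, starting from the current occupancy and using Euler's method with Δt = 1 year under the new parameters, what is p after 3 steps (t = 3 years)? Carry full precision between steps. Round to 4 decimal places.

Balance c(h−p*) = e gives c = e/(0.806 − 0.68800) = 0.150/0.11800 = 1.27119.
Starting from p₀ = 0.68800; update p ← p + (dp/dt)·Δt with the new parameters.
t = 1: p = 0.68800 + (-0.05676) = 0.63124
t = 2: p = 0.63124 + (-0.00653) = 0.62471
t = 3: p = 0.62471 + (-0.00128) = 0.62343

0.6234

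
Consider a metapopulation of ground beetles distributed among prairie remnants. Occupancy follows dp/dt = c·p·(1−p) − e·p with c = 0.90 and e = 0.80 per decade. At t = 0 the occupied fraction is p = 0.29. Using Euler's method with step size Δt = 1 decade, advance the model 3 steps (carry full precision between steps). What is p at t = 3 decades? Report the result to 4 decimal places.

Update rule: p ← p + [c·p·(1−p) − e·p]·Δt with Δt = 1.
step 1: Δp = -0.04669, p = 0.24331
step 2: Δp = -0.02895, p = 0.21436
step 3: Δp = -0.01992, p = 0.19444

0.1944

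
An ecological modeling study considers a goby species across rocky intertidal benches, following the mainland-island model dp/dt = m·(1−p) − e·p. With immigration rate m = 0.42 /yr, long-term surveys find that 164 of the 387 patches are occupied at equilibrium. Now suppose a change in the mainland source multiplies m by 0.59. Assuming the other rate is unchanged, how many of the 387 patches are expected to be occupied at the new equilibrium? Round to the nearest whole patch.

117

Observed p* = 164/387 = 0.42377.
Balance m(1−p*) = e·p* gives e = m(1−p*)/p* = 0.42×0.57623/0.42377 = 0.57110.
New p* = m/(m+e) = 0.24780/(0.24780+0.57110) = 0.30260.
Expected occupied = 387 × 0.30260 = 117.11 ≈ 117.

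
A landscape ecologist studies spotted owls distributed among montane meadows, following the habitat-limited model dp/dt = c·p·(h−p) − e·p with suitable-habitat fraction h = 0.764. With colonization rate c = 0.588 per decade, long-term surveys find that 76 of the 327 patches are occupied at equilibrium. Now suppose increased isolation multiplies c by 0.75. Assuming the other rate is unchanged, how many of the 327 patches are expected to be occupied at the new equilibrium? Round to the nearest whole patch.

Observed p* = 76/327 = 0.23242.
Balance c(h−p*) = e gives e = 0.588×(0.764 − 0.23242) = 0.31257.
New p* = 0.764 − e/c = 0.764 − 0.31257/0.44100 = 0.05522.
Expected occupied = 327 × 0.05522 = 18.06 ≈ 18.

18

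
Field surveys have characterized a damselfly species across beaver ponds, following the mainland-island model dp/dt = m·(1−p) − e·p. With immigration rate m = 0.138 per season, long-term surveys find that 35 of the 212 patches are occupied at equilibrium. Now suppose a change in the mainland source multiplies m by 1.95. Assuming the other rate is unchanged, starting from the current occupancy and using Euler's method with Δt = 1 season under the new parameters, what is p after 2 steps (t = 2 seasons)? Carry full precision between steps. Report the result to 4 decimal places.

Observed p* = 35/212 = 0.16509.
Balance m(1−p*) = e·p* gives e = m(1−p*)/p* = 0.138×0.83491/0.16509 = 0.69789.
Starting from p₀ = 0.16509; update p ← p + (dp/dt)·Δt with the new parameters.
  1  |  dp/dt·Δt = +0.109456  |  p_1 = 0.274550
  2  |  dp/dt·Δt = +0.003614  |  p_2 = 0.278164

0.2782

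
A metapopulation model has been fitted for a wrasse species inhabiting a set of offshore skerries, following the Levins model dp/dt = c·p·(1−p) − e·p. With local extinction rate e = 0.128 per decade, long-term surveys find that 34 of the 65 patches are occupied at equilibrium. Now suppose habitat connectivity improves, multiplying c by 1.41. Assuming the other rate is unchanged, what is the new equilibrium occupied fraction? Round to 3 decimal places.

Observed p* = 34/65 = 0.52308.
Balance c(1−p*) = e gives c = e/(1 − 0.52308) = 0.128/0.47692 = 0.26839.
New p* = 1 − e/c = 1 − 0.12800/0.37843 = 0.66176.

0.662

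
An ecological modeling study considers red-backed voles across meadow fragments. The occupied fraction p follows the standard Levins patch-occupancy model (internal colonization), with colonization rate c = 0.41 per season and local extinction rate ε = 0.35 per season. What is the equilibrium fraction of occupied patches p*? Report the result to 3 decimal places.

0.146

At equilibrium, colonization balances extinction: c·p*·(1−p*) = ε·p*.
So p* = 1 − ε/c = 1 − 0.35/0.41 = 1 − 0.8537 = 0.1463.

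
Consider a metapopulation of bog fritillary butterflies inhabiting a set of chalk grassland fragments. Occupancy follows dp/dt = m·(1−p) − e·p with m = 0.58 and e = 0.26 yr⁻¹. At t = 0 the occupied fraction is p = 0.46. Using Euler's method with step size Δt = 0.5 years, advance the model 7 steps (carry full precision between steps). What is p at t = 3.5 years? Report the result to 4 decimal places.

Update rule: p ← p + [m·(1−p) − e·p]·Δt with Δt = 0.5.
step 1: Δp = +0.09680, p = 0.55680
step 2: Δp = +0.05614, p = 0.61294
step 3: Δp = +0.03256, p = 0.64551
step 4: Δp = +0.01889, p = 0.66439
step 5: Δp = +0.01095, p = 0.67535
step 6: Δp = +0.00635, p = 0.68170
step 7: Δp = +0.00369, p = 0.68539

0.6854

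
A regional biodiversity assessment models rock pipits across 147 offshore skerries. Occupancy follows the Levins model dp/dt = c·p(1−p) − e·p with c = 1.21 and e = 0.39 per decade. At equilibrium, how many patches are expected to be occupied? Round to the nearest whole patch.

100

p* = 1 − e/c = 1 − 0.39/1.21 = 0.6777.
Expected occupied patches = N × p* = 147 × 0.6777 = 99.62 ≈ 100.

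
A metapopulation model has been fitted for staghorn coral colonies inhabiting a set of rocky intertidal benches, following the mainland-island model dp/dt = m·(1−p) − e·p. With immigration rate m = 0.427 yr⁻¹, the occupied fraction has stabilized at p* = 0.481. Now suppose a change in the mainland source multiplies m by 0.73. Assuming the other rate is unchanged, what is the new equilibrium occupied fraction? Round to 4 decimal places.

0.4035

Balance m(1−p*) = e·p* gives e = m(1−p*)/p* = 0.427×0.51900/0.48100 = 0.46073.
New p* = m/(m+e) = 0.31171/(0.31171+0.46073) = 0.40354.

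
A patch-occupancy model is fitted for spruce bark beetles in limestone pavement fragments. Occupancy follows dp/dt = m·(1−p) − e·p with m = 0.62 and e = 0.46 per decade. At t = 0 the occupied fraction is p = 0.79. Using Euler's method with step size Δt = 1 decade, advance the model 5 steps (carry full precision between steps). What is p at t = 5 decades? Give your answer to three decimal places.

Update rule: p ← p + [m·(1−p) − e·p]·Δt with Δt = 1.
  1  |  dp/dt·Δt = -0.233200  |  p_1 = 0.556800
  2  |  dp/dt·Δt = +0.018656  |  p_2 = 0.575456
  3  |  dp/dt·Δt = -0.001492  |  p_3 = 0.573964
  4  |  dp/dt·Δt = +0.000119  |  p_4 = 0.574083
  5  |  dp/dt·Δt = -0.000010  |  p_5 = 0.574073

0.574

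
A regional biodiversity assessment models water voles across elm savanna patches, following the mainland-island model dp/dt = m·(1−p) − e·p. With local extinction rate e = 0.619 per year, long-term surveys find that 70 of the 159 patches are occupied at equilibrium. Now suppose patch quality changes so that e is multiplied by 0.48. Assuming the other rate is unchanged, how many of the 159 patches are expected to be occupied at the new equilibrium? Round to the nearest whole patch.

99

Observed p* = 70/159 = 0.44025.
Balance m(1−p*) = e·p* gives m = e·p*/(1−p*) = 0.619×0.44025/0.55975 = 0.48685.
New p* = m/(m+e) = 0.48685/(0.48685+0.29712) = 0.62101.
Expected occupied = 159 × 0.62101 = 98.74 ≈ 99.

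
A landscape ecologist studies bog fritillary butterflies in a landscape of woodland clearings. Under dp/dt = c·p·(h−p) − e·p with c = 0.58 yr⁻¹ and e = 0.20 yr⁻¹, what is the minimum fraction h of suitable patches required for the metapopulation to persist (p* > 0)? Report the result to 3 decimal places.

p* = h − e/c is positive only when h > e/c.
h_min = e/c = 0.20/0.58 = 0.3448.

0.345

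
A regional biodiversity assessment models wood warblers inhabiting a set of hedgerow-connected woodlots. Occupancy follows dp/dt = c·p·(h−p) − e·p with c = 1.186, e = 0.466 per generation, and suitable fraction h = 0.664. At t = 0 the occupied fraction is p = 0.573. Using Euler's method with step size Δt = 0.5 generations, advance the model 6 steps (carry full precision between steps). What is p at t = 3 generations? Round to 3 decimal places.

Update rule: p ← p + [c·p·(h−p) − e·p]·Δt with Δt = 0.5.
  1  |  dp/dt·Δt = -0.102588  |  p_1 = 0.470412
  2  |  dp/dt·Δt = -0.055604  |  p_2 = 0.414808
  3  |  dp/dt·Δt = -0.035354  |  p_3 = 0.379454
  4  |  dp/dt·Δt = -0.024385  |  p_4 = 0.355069
  5  |  dp/dt·Δt = -0.017684  |  p_5 = 0.337385
  6  |  dp/dt·Δt = -0.013265  |  p_6 = 0.324120

0.324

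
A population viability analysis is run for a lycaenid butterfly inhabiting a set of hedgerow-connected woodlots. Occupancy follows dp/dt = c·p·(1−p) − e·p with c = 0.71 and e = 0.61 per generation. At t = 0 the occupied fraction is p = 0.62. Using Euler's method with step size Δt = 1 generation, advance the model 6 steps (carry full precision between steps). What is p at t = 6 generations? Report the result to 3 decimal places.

Update rule: p ← p + [c·p·(1−p) − e·p]·Δt with Δt = 1.
step 1: Δp = -0.21092, p = 0.40908
step 2: Δp = -0.07791, p = 0.33117
step 3: Δp = -0.04475, p = 0.28642
step 4: Δp = -0.02960, p = 0.25682
step 5: Δp = -0.02115, p = 0.23567
step 6: Δp = -0.01587, p = 0.21980

0.220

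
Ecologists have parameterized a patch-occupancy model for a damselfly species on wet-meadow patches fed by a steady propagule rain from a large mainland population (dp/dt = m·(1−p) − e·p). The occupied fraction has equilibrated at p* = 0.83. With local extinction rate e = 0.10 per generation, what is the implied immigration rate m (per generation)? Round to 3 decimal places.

At equilibrium m(1−p*) = e·p*, so m = e·p*/(1−p*).
m = 0.10 × 0.83 / 0.1700 = 0.0830/0.1700 = 0.4882.

0.488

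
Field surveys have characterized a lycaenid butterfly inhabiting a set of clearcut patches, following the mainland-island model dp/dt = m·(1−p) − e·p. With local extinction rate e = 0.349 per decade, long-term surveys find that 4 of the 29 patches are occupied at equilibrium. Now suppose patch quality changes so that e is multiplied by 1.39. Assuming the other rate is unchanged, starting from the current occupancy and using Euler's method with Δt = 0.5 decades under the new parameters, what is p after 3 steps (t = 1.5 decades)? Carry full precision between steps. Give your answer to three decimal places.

0.117

Observed p* = 4/29 = 0.13793.
Balance m(1−p*) = e·p* gives m = e·p*/(1−p*) = 0.349×0.13793/0.86207 = 0.05584.
Starting from p₀ = 0.13793; update p ← p + (dp/dt)·Δt with the new parameters.
p: 0.13793 → 0.12854  (Δp = -0.00939)
p: 0.12854 → 0.12170  (Δp = -0.00685)
p: 0.12170 → 0.11670  (Δp = -0.00500)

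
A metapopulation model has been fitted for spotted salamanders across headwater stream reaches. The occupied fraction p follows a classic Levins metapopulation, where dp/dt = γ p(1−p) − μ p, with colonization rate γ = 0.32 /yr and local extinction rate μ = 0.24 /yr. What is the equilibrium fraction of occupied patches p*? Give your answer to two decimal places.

Setting dp/dt = 0 and dividing through by p* gives γ·(1−p*) = μ.
So p* = 1 − μ/γ = 1 − 0.24/0.32 = 1 − 0.7500 = 0.2500.

0.25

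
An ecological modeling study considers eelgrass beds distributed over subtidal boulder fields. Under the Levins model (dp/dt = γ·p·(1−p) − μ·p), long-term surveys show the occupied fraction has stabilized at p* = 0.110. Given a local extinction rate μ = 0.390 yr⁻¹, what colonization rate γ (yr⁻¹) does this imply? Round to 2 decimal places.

0.44

At equilibrium γ(1−p*) = μ, so γ = μ/(1−p*).
γ = 0.390/(1 − 0.110) = 0.390/0.8900 = 0.4382.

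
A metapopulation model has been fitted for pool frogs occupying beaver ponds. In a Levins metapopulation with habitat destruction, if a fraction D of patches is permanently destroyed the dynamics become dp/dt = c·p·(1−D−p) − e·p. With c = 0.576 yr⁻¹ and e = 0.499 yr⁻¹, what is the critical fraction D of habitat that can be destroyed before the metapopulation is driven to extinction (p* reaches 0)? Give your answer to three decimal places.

The nontrivial equilibrium is p* = (1−D) − e/c; extinction occurs when this hits zero.
So D_crit = 1 − e/c = 1 − 0.499/0.576 = 1 − 0.8663 = 0.1337.
This equals the undisturbed p*, a classic result of Lande's extension.

0.134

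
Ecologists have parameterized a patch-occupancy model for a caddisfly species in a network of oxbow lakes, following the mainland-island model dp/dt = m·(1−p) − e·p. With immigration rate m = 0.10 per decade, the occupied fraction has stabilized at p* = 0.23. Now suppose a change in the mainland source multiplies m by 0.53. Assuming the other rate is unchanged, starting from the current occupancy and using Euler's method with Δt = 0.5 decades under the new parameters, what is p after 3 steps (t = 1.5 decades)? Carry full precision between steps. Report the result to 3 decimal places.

0.186

Balance m(1−p*) = e·p* gives e = m(1−p*)/p* = 0.10×0.77000/0.23000 = 0.33478.
Starting from p₀ = 0.23000; update p ← p + (dp/dt)·Δt with the new parameters.
p: 0.23000 → 0.21191  (Δp = -0.01810)
p: 0.21191 → 0.19732  (Δp = -0.01459)
p: 0.19732 → 0.18556  (Δp = -0.01176)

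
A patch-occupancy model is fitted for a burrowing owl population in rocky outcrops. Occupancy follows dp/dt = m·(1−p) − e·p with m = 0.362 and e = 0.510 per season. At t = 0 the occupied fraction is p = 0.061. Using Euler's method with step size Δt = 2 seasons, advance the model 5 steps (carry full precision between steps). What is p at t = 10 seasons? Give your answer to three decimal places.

Update rule: p ← p + [m·(1−p) − e·p]·Δt with Δt = 2.
t = 2: p = 0.06100 + (+0.61762) = 0.67862
t = 4: p = 0.67862 + (-0.45951) = 0.21911
t = 6: p = 0.21911 + (+0.34187) = 0.56098
t = 8: p = 0.56098 + (-0.25435) = 0.30663
t = 10: p = 0.30663 + (+0.18924) = 0.49587

0.496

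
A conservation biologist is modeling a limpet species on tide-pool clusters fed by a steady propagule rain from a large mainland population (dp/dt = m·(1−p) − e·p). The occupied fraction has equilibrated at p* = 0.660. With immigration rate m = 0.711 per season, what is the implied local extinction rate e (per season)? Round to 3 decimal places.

At equilibrium m(1−p*) = e·p*, so e = m(1−p*)/p*.
e = 0.711 × 0.3400 / 0.660 = 0.3663.

0.366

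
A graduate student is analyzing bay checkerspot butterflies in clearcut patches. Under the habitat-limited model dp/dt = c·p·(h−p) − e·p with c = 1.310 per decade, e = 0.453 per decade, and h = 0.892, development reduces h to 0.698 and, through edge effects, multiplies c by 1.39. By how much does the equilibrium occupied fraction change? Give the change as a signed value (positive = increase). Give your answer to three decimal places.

Before: p* = h − e/c = 0.892 − 0.453/1.310 = 0.892 − 0.3458 = 0.5462.
After: c = 1.8209, e = 0.453, h = 0.698; p* = 0.698 − 0.453/1.8209 = 0.4492.
Δp* = 0.4492 − 0.5462 = -0.0970.

-0.097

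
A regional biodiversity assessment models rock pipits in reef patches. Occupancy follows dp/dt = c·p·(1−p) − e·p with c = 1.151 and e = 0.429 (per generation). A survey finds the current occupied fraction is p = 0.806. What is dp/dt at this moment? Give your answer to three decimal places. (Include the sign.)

-0.166

Colonization term: c·p·(1−p) = 1.151×0.806×0.1940 = 0.17997.
Extinction term: e·p = 0.34577.
dp/dt = 0.17997 − 0.34577 = -0.16580.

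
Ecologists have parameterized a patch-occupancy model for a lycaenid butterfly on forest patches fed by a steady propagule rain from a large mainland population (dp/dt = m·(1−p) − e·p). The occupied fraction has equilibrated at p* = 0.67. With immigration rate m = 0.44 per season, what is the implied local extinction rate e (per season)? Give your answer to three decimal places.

0.217

At equilibrium m(1−p*) = e·p*, so e = m(1−p*)/p*.
e = 0.44 × 0.3300 / 0.67 = 0.2167.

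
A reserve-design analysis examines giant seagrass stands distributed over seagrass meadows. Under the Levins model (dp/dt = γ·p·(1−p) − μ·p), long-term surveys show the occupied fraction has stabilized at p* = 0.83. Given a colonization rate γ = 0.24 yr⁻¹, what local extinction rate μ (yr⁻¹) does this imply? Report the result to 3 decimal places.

At equilibrium γ(1−p*) = μ.
μ = 0.24 × (1 − 0.83) = 0.24 × 0.1700 = 0.0408.

0.041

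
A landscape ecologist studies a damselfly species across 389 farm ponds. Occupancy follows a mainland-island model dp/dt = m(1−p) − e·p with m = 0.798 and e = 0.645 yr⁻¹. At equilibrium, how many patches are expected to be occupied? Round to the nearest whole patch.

215

p* = m/(m+e) = 0.798/1.4430 = 0.5530.
Expected occupied patches = N × p* = 389 × 0.5530 = 215.12 ≈ 215.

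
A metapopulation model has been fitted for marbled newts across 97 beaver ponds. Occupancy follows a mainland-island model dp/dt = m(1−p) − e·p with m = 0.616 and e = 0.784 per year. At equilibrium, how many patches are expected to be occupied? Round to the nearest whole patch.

p* = m/(m+e) = 0.616/1.4000 = 0.4400.
Expected occupied patches = N × p* = 97 × 0.4400 = 42.68 ≈ 43.

43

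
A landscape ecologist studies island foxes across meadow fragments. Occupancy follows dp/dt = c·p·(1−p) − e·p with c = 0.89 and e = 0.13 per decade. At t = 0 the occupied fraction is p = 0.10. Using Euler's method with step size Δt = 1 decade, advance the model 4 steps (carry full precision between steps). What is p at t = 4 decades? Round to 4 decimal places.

Update rule: p ← p + [c·p·(1−p) − e·p]·Δt with Δt = 1.
p: 0.10000 → 0.16710  (Δp = +0.06710)
p: 0.16710 → 0.26925  (Δp = +0.10215)
p: 0.26925 → 0.40935  (Δp = +0.14011)
p: 0.40935 → 0.57132  (Δp = +0.16197)

0.5713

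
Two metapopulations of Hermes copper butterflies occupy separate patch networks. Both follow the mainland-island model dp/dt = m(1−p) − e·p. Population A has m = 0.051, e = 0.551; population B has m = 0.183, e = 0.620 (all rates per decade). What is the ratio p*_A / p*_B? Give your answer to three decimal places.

A: p*_A = m/(m+e) = 0.051/0.6020 = 0.0847.
B: p*_B = 0.183/0.8030 = 0.2279.
p*_A / p*_B = 0.0847/0.2279 = 0.3717.

0.372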